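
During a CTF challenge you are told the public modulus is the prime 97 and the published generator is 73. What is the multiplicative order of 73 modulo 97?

24

By Lagrange's theorem, ord_97(73) divides φ(97) = 97 − 1 = 96 = 2^5 · 3.
Divisors of 96: 1, 2, 3, 4, 6, 8, 12, 16, 24, 32, 48, 96.
Check 73^d mod 97 for each divisor in increasing order:
73^1 ≡ 73 (mod 97)
73^2 ≡ 91 (mod 97)
73^3 ≡ 47 (mod 97)
73^4 ≡ 36 (mod 97)
73^6 ≡ 75 (mod 97)
73^8 ≡ 35 (mod 97)
73^12 ≡ 96 (mod 97)
73^16 ≡ 61 (mod 97)
73^24 ≡ 1 (mod 97) ✓
Hence ord(73) = 24.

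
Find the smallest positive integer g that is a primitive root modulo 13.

2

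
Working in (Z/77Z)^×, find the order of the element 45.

6

ord(45) | φ(77) = φ(7·11) = (7−1)·(11−1) = 6·10 = 60 = 2^2 · 3 · 5.
Divisors of 60: 1, 2, 3, 4, 5, 6, 10, 12, 15, 20, 30, 60.
Compute 45^d (mod 77) for the divisors d until we hit 1:
45^1 ≡ 45
45^2 ≡ 23
45^3 ≡ 34
45^4 ≡ 67
45^5 ≡ 12
45^6 ≡ 1
Hence ord(45) = 6.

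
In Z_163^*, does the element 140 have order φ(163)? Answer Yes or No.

No

φ(163) = 163 − 1 = 162 = 2 · 3^4.
It suffices to check that the order of 140 is not a proper divisor of 162: compute 140^(162/q) for q ∈ {2, 3}.
140^81 ≡ 1 (mod 163)  [q = 2: ≡ 1 ✗]
140^54 ≡ 1 (mod 163)  [q = 3: ≡ 1 ✗]
The check at q = 2 fails, so 140 generates a proper subgroup.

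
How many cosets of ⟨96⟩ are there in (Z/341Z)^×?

10

The order of 96 must divide φ(341) = φ(11·31) = (11−1)·(31−1) = 10·30 = 300 = 2^2 · 3 · 5^2.
Divisors of 300: 1, 2, 3, 4, 5, 6, 10, 12, 15, 20, 25, 30, 50, 60, 75, 100, 150, 300.
Test each divisor d:
96^1 ≡ 96 (mod 341)
96^2 ≡ 9 (mod 341)
96^3 ≡ 182 (mod 341)
96^4 ≡ 81 (mod 341)
96^5 ≡ 274 (mod 341)
96^6 ≡ 47 (mod 341)
96^10 ≡ 56 (mod 341)
96^12 ≡ 163 (mod 341)
96^15 ≡ 340 (mod 341)
96^20 ≡ 67 (mod 341)
96^25 ≡ 285 (mod 341)
96^30 ≡ 1 (mod 341) ✓
The order of 96 is 30, so the subgroup it generates has 30 elements.
[(Z/341Z)^× : ⟨96⟩] = 300/30 = 10.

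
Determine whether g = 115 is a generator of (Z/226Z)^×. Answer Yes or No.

φ(226) = φ(2)·φ(113) = 1·112 = 112 = 2^4 · 7.
115 is a primitive root mod 226 iff 115^(φ(226)/q) ≢ 1 for every prime q | φ(226), i.e. q ∈ {2, 7}.
115^56 ≡ 1 (mod 226)  [q = 2: ≡ 1 ✗]
115^16 ≡ 109 (mod 226)  [q = 7: ≢ 1 ✓]
115^56 ≡ 1 shows ord(115) | 56, strictly less than φ(226); not a primitive root.

No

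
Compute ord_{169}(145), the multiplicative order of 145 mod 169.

156

By Lagrange's theorem, ord_169(145) divides φ(169) = φ(13^2) = 13·(13−1) = 156 = 2^2 · 3 · 13.
Divisors of 156: 1, 2, 3, 4, 6, 12, 13, 26, 39, 52, 78, 156.
Compute 145^d (mod 169) for the divisors d until we hit 1:
145^1 ≡ 145 (mod 169)
145^2 ≡ 69 (mod 169)
145^3 ≡ 34 (mod 169)
145^4 ≡ 29 (mod 169)
145^6 ≡ 142 (mod 169)
145^12 ≡ 53 (mod 169)
145^13 ≡ 80 (mod 169)
145^26 ≡ 147 (mod 169)
145^39 ≡ 99 (mod 169)
145^52 ≡ 146 (mod 169)
145^78 ≡ 168 (mod 169)
145^156 ≡ 1 (mod 169) ✓
Therefore the multiplicative order of 145 modulo 169 is 156.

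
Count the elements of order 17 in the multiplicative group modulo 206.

φ(206) = φ(2)·φ(103) = 1·102 = 102 = 2 · 3 · 17.
(Z/206Z)^× is cyclic (|G| = 102); a cyclic group of order m has exactly φ(d) elements of each order d | m, and none otherwise.
17 | 102, and φ(17) = 17 − 1 = 16.

16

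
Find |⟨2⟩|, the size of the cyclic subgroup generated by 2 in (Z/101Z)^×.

100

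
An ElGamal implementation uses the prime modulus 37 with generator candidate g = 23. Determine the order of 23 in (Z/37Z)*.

ord(23) | φ(37) = 37 − 1 = 36 = 2^2 · 3^2.
Divisors of 36: 1, 2, 3, 4, 6, 9, 12, 18, 36.
Test each divisor d:
23^1 ≡ 23 (mod 37)
23^2 ≡ 11 (mod 37)
23^3 ≡ 31 (mod 37)
23^4 ≡ 10 (mod 37)
23^6 ≡ 36 (mod 37)
23^9 ≡ 6 (mod 37)
23^12 ≡ 1 (mod 37) ✓
The smallest such exponent is 12, so the order of 23 is 12.

12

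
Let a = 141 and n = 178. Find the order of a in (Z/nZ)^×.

The order of 141 must divide φ(178) = φ(2)·φ(89) = 1·88 = 88 = 2^3 · 11.
Divisors of 88: 1, 2, 4, 8, 11, 22, 44, 88.
Compute 141^d (mod 178) for the divisors d until we hit 1:
141^1 ≡ 141 (mod 178)
141^2 ≡ 123 (mod 178)
141^4 ≡ 177 (mod 178)
141^8 ≡ 1 (mod 178) ✓
Therefore the multiplicative order of 141 modulo 178 is 8.

8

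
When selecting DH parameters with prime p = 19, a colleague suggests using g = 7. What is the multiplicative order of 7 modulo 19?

The order of 7 must divide φ(19) = 19 − 1 = 18 = 2 · 3^2.
Divisors of 18: 1, 2, 3, 6, 9, 18.
Evaluate successive powers at the divisors of 18:
7^1 ≡ 7
7^2 ≡ 11
7^3 ≡ 1
Hence ord(7) = 3.

3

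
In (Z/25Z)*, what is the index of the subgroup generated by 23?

Since 23 ∈ (Z/25Z)^×, its order divides φ(25) = φ(5^2) = 5·(5−1) = 20 = 2^2 · 5.
Divisors of 20: 1, 2, 4, 5, 10, 20.
Evaluate successive powers at the divisors of 20:
23^1 ≡ 23 (mod 25)
23^2 ≡ 4 (mod 25)
23^4 ≡ 16 (mod 25)
23^5 ≡ 18 (mod 25)
23^10 ≡ 24 (mod 25)
23^20 ≡ 1 (mod 25) ✓
Thus |⟨23⟩| = ord(23) = 20.
Index = |(Z/25Z)^×| / |⟨23⟩| = 20 / 20 = 1.

1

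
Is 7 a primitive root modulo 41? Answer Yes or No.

Yes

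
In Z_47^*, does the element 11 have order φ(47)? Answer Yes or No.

Yes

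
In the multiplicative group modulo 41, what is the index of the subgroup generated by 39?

2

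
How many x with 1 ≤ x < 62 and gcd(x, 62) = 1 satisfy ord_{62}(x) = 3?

φ(62) = φ(2)·φ(31) = 1·30 = 30 = 2 · 3 · 5.
In a cyclic group of order 30, there are φ(d) elements of order d for each divisor d of 30, and zero for non-divisors.
3 | 30, and φ(3) = 3 − 1 = 2.

2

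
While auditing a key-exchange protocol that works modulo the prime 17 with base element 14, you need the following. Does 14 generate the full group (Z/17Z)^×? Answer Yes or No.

Yes

φ(17) = 17 − 1 = 16 = 2^4.
An element g generates (Z/17Z)^× iff g^(16/q) ≢ 1 (mod 17) for each prime q ∈ {2}.
14^8 ≡ 16 (mod 17)  [q = 2: ≢ 1 ✓]
None equal 1, so ord_17(14) = 16: 14 is a primitive root.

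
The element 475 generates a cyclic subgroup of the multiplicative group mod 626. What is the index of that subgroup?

The order of 475 must divide φ(626) = φ(2)·φ(313) = 1·312 = 312 = 2^3 · 3 · 13.
Divisors of 312: 1, 2, 3, 4, 6, 8, 12, 13, 24, 26, 39, 52, 78, 104, 156, 312.
Test each divisor d:
475^1 ≡ 475
475^2 ≡ 265
475^3 ≡ 49
475^4 ≡ 113
475^6 ≡ 523
475^8 ≡ 249
475^12 ≡ 593
475^13 ≡ 601
475^24 ≡ 463
475^26 ≡ 625
475^39 ≡ 25
475^52 ≡ 1
The order of 475 is 52, so the subgroup it generates has 52 elements.
Index = |(Z/626Z)^×| / |⟨475⟩| = 312 / 52 = 6.

6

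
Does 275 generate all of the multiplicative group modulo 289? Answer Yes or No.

Yes

φ(289) = φ(17^2) = 17·(17−1) = 272 = 2^4 · 17.
It suffices to check that the order of 275 is not a proper divisor of 272: compute 275^(272/q) for q ∈ {2, 17}.
275^136 ≡ 288 (mod 289)  [q = 2: ≢ 1 ✓]
275^16 ≡ 273 (mod 289)  [q = 17: ≢ 1 ✓]
Every test exponent gives a nontrivial residue, hence 275 generates the full group.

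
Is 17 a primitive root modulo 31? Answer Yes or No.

Yes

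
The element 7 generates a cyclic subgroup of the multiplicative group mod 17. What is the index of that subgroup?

By Lagrange's theorem, ord_17(7) divides φ(17) = 17 − 1 = 16 = 2^4.
Divisors of 16: 1, 2, 4, 8, 16.
Evaluate successive powers at the divisors of 16:
7^1 ≡ 7 (mod 17)
7^2 ≡ 15 (mod 17)
7^4 ≡ 4 (mod 17)
7^8 ≡ 16 (mod 17)
7^16 ≡ 1 (mod 17) ✓
Thus |⟨7⟩| = ord(7) = 16.
Index = |(Z/17Z)^×| / |⟨7⟩| = 16 / 16 = 1.

1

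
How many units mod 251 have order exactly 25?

20

φ(251) = 251 − 1 = 250 = 2 · 5^3.
In a cyclic group of order 250, there are φ(d) elements of order d for each divisor d of 250, and zero for non-divisors.
25 = 5^2 divides 250, and φ(25) = 20.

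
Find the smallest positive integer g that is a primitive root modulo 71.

7

φ(71) = 71 − 1 = 70 = 2 · 5 · 7.
g is a primitive root iff g^(70/q) ≢ 1 (mod 71) for each prime q ∈ {2, 5, 7}.
g = 2: 2^35 ≡ 1 — hits 1, so not a primitive root.
g = 3: 3^35 ≡ 1 — hits 1, so not a primitive root.
g = 4: 4^35 ≡ 1 — hits 1, so not a primitive root.
g = 5: 5^35 ≡ 1 — hits 1, so not a primitive root.
g = 6: 6^35 ≡ 1 — hits 1, so not a primitive root.
g = 7: 7^35 ≡ 70; 7^14 ≡ 54; 7^10 ≡ 45 — none is 1, so 7 is a primitive root.
Hence the least primitive root of 71 is 7.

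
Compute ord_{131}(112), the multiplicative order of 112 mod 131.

13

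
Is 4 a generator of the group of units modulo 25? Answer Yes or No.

No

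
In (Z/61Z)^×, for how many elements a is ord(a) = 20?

8

φ(61) = 61 − 1 = 60 = 2^2 · 3 · 5.
In a cyclic group of order 60, there are φ(d) elements of order d for each divisor d of 60, and zero for non-divisors.
20 = 2^2 · 5 divides 60, and φ(20) = 8.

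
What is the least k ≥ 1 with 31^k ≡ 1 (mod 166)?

41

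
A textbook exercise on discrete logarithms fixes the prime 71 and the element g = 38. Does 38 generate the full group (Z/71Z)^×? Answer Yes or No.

φ(71) = 71 − 1 = 70 = 2 · 5 · 7.
It suffices to check that the order of 38 is not a proper divisor of 70: compute 38^(70/q) for q ∈ {2, 5, 7}.
38^35 ≡ 1 (mod 71)  [q = 2: ≡ 1 ✗]
38^14 ≡ 5 (mod 71)  [q = 5: ≢ 1 ✓]
38^10 ≡ 45 (mod 71)  [q = 7: ≢ 1 ✓]
Since 38^35 ≡ 1, the order of 38 divides 35 < 70, so 38 is not a primitive root.

No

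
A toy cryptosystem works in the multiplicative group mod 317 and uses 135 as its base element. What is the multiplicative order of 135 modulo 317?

158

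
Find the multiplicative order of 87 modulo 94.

The order of 87 must divide φ(94) = φ(2)·φ(47) = 1·46 = 46 = 2 · 23.
Divisors of 46: 1, 2, 23, 46.
Compute 87^d (mod 94) for the divisors d until we hit 1:
87^1 ≡ 87
87^2 ≡ 49
87^23 ≡ 93
87^46 ≡ 1
Hence ord(87) = 46.

46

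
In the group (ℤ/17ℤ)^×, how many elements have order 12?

0

φ(17) = 17 − 1 = 16 = 2^4.
(Z/17Z)^× is cyclic (|G| = 16); a cyclic group of order m has exactly φ(d) elements of each order d | m, and none otherwise.
Since 12 ∤ 16, the count is 0.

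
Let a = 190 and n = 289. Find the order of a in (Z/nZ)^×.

272

Since 190 ∈ (Z/289Z)^×, its order divides φ(289) = φ(17^2) = 17·(17−1) = 272 = 2^4 · 17.
Divisors of 272: 1, 2, 4, 8, 16, 17, 34, 68, 136, 272.
Evaluate successive powers at the divisors of 272:
190^1 ≡ 190 (mod 289)
190^2 ≡ 264 (mod 289)
190^4 ≡ 47 (mod 289)
190^8 ≡ 186 (mod 289)
190^16 ≡ 205 (mod 289)
190^17 ≡ 224 (mod 289)
190^34 ≡ 179 (mod 289)
190^68 ≡ 251 (mod 289)
190^136 ≡ 288 (mod 289)
190^272 ≡ 1 (mod 289) ✓
So ord_289(190) = 272.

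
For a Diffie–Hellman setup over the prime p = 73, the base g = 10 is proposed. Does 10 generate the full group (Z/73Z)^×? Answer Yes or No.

No

φ(73) = 73 − 1 = 72 = 2^3 · 3^2.
It suffices to check that the order of 10 is not a proper divisor of 72: compute 10^(72/q) for q ∈ {2, 3}.
10^36 ≡ 72 (mod 73)  [q = 2: ≢ 1 ✓]
10^24 ≡ 1 (mod 73)  [q = 3: ≡ 1 ✗]
Since 10^24 ≡ 1, the order of 10 divides 24 < 72, so 10 is not a primitive root.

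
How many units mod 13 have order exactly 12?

φ(13) = 13 − 1 = 12 = 2^2 · 3.
(Z/13Z)^× is cyclic (|G| = 12); a cyclic group of order m has exactly φ(d) elements of each order d | m, and none otherwise.
12 = 2^2 · 3 divides 12, and φ(12) = 4.

4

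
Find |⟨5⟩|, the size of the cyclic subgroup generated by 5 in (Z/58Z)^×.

14

By Lagrange's theorem, ord_58(5) divides φ(58) = φ(2)·φ(29) = 1·28 = 28 = 2^2 · 7.
Divisors of 28: 1, 2, 4, 7, 14, 28.
Check 5^d mod 58 for each divisor in increasing order:
5^1 ≡ 5 (mod 58)
5^2 ≡ 25 (mod 58)
5^4 ≡ 45 (mod 58)
5^7 ≡ 57 (mod 58)
5^14 ≡ 1 (mod 58) ✓
Hence ord(5) = 14.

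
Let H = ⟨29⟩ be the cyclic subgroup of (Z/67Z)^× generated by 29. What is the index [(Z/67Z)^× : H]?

Since 29 ∈ (Z/67Z)^×, its order divides φ(67) = 67 − 1 = 66 = 2 · 3 · 11.
Divisors of 66: 1, 2, 3, 6, 11, 22, 33, 66.
Check 29^d mod 67 for each divisor in increasing order:
29^1 ≡ 29 (mod 67)
29^2 ≡ 37 (mod 67)
29^3 ≡ 1 (mod 67) ✓
So ord_67(29) = 3, hence |⟨29⟩| = 3.
Index = |(Z/67Z)^×| / |⟨29⟩| = 66 / 3 = 22.

22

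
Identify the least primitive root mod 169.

2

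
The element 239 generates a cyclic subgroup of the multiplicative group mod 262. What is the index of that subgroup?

ord(239) | φ(262) = φ(2)·φ(131) = 1·130 = 130 = 2 · 5 · 13.
Divisors of 130: 1, 2, 5, 10, 13, 26, 65, 130.
Evaluate successive powers at the divisors of 130:
239^1 ≡ 239
239^2 ≡ 5
239^5 ≡ 211
239^10 ≡ 243
239^13 ≡ 89
239^26 ≡ 61
239^65 ≡ 1
The order of 239 is 65, so the subgroup it generates has 65 elements.
Index = |(Z/262Z)^×| / |⟨239⟩| = 130 / 65 = 2.

2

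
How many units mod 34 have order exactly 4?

2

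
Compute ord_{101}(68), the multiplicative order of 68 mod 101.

ord(68) | φ(101) = 101 − 1 = 100 = 2^2 · 5^2.
Divisors of 100: 1, 2, 4, 5, 10, 20, 25, 50, 100.
Test each divisor d:
68^1 ≡ 68
68^2 ≡ 79
68^4 ≡ 80
68^5 ≡ 87
68^10 ≡ 95
68^20 ≡ 36
68^25 ≡ 1
Therefore the multiplicative order of 68 modulo 101 is 25.

25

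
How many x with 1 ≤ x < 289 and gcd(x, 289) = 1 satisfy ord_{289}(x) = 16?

8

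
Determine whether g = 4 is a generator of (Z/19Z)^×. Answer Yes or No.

No

φ(19) = 19 − 1 = 18 = 2 · 3^2.
An element g generates (Z/19Z)^× iff g^(18/q) ≢ 1 (mod 19) for each prime q ∈ {2, 3}.
4^9 ≡ 1 (mod 19)  [q = 2: ≡ 1 ✗]
4^6 ≡ 11 (mod 19)  [q = 3: ≢ 1 ✓]
The check at q = 2 fails, so 4 generates a proper subgroup.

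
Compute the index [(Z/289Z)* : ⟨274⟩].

2

Since 274 ∈ (Z/289Z)^×, its order divides φ(289) = φ(17^2) = 17·(17−1) = 272 = 2^4 · 17.
Divisors of 272: 1, 2, 4, 8, 16, 17, 34, 68, 136, 272.
Evaluate successive powers at the divisors of 272:
274^1 ≡ 274 (mod 289)
274^2 ≡ 225 (mod 289)
274^4 ≡ 50 (mod 289)
274^8 ≡ 188 (mod 289)
274^16 ≡ 86 (mod 289)
274^17 ≡ 155 (mod 289)
274^34 ≡ 38 (mod 289)
274^68 ≡ 288 (mod 289)
274^136 ≡ 1 (mod 289) ✓
Thus |⟨274⟩| = ord(274) = 136.
Index = |(Z/289Z)^×| / |⟨274⟩| = 272 / 136 = 2.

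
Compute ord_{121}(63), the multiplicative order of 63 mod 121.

110

The order of 63 must divide φ(121) = φ(11^2) = 11·(11−1) = 110 = 2 · 5 · 11.
Divisors of 110: 1, 2, 5, 10, 11, 22, 55, 110.
Check 63^d mod 121 for each divisor in increasing order:
63^1 ≡ 63
63^2 ≡ 97
63^5 ≡ 109
63^10 ≡ 23
63^11 ≡ 118
63^22 ≡ 9
63^55 ≡ 120
63^110 ≡ 1
Hence ord(63) = 110.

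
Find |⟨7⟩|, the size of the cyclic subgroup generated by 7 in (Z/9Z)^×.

3

ord(7) | φ(9) = φ(3^2) = 3·(3−1) = 6 = 2 · 3.
Divisors of 6: 1, 2, 3, 6.
Compute 7^d (mod 9) for the divisors d until we hit 1:
7^1 ≡ 7
7^2 ≡ 4
7^3 ≡ 1
So ord_9(7) = 3.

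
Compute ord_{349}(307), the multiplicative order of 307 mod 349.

ord(307) | φ(349) = 349 − 1 = 348 = 2^2 · 3 · 29.
Divisors of 348: 1, 2, 3, 4, 6, 12, 29, 58, 87, 116, 174, 348.
Check 307^d mod 349 for each divisor in increasing order:
307^1 ≡ 307 (mod 349)
307^2 ≡ 19 (mod 349)
307^3 ≡ 249 (mod 349)
307^4 ≡ 12 (mod 349)
307^6 ≡ 228 (mod 349)
307^12 ≡ 332 (mod 349)
307^29 ≡ 226 (mod 349)
307^58 ≡ 122 (mod 349)
307^87 ≡ 1 (mod 349) ✓
So ord_349(307) = 87.

87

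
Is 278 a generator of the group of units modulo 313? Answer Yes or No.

φ(313) = 313 − 1 = 312 = 2^3 · 3 · 13.
An element g generates (Z/313Z)^× iff g^(312/q) ≢ 1 (mod 313) for each prime q ∈ {2, 3, 13}.
278^156 ≡ 1 (mod 313)  [q = 2: ≡ 1 ✗]
278^104 ≡ 1 (mod 313)  [q = 3: ≡ 1 ✗]
278^24 ≡ 58 (mod 313)  [q = 13: ≢ 1 ✓]
The check at q = 2 fails, so 278 generates a proper subgroup.

No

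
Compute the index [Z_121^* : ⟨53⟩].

2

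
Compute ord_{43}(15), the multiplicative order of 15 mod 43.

21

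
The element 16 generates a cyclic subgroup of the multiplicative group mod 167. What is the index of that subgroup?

2

By Lagrange's theorem, ord_167(16) divides φ(167) = 167 − 1 = 166 = 2 · 83.
Divisors of 166: 1, 2, 83, 166.
Test each divisor d:
16^1 ≡ 16 (mod 167)
16^2 ≡ 89 (mod 167)
16^83 ≡ 1 (mod 167) ✓
The order of 16 is 83, so the subgroup it generates has 83 elements.
The index is φ(167) / ord(16) = 166 / 83 = 2.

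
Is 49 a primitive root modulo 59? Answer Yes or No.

No

φ(59) = 59 − 1 = 58 = 2 · 29.
49 is a primitive root mod 59 iff 49^(φ(59)/q) ≢ 1 for every prime q | φ(59), i.e. q ∈ {2, 29}.
49^29 ≡ 1 (mod 59)  [q = 2: ≡ 1 ✗]
49^2 ≡ 41 (mod 59)  [q = 29: ≢ 1 ✓]
The check at q = 2 fails, so 49 generates a proper subgroup.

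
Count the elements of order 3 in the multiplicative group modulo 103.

φ(103) = 103 − 1 = 102 = 2 · 3 · 17.
In a cyclic group of order 102, there are φ(d) elements of order d for each divisor d of 102, and zero for non-divisors.
3 | 102, and φ(3) = 3 − 1 = 2.

2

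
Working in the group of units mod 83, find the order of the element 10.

ord(10) | φ(83) = 83 − 1 = 82 = 2 · 41.
Divisors of 82: 1, 2, 41, 82.
Compute 10^d (mod 83) for the divisors d until we hit 1:
10^1 ≡ 10 (mod 83)
10^2 ≡ 17 (mod 83)
10^41 ≡ 1 (mod 83) ✓
The smallest such exponent is 41, so the order of 10 is 41.

41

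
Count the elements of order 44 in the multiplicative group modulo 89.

20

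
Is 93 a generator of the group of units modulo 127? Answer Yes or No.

Yes

φ(127) = 127 − 1 = 126 = 2 · 3^2 · 7.
It suffices to check that the order of 93 is not a proper divisor of 126: compute 93^(126/q) for q ∈ {2, 3, 7}.
93^63 ≡ 126 (mod 127)  [q = 2: ≢ 1 ✓]
93^42 ≡ 19 (mod 127)  [q = 3: ≢ 1 ✓]
93^18 ≡ 8 (mod 127)  [q = 7: ≢ 1 ✓]
Every test exponent gives a nontrivial residue, hence 93 generates the full group.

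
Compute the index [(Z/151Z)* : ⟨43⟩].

2

Since 43 ∈ (Z/151Z)^×, its order divides φ(151) = 151 − 1 = 150 = 2 · 3 · 5^2.
Divisors of 150: 1, 2, 3, 5, 6, 10, 15, 25, 30, 50, 75, 150.
Compute 43^d (mod 151) for the divisors d until we hit 1:
43^1 ≡ 43
43^2 ≡ 37
43^3 ≡ 81
43^5 ≡ 128
43^6 ≡ 68
43^10 ≡ 76
43^15 ≡ 64
43^25 ≡ 32
43^30 ≡ 19
43^50 ≡ 118
43^75 ≡ 1
Thus |⟨43⟩| = ord(43) = 75.
Index = |(Z/151Z)^×| / |⟨43⟩| = 150 / 75 = 2.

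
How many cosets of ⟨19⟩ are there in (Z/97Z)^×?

3

ord(19) | φ(97) = 97 − 1 = 96 = 2^5 · 3.
Divisors of 96: 1, 2, 3, 4, 6, 8, 12, 16, 24, 32, 48, 96.
Evaluate successive powers at the divisors of 96:
19^1 ≡ 19
19^2 ≡ 70
19^3 ≡ 69
19^4 ≡ 50
19^6 ≡ 8
19^8 ≡ 75
19^12 ≡ 64
19^16 ≡ 96
19^24 ≡ 22
19^32 ≡ 1
So ord_97(19) = 32, hence |⟨19⟩| = 32.
Index = |(Z/97Z)^×| / |⟨19⟩| = 96 / 32 = 3.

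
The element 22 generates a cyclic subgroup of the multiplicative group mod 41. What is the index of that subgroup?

Since 22 ∈ (Z/41Z)^×, its order divides φ(41) = 41 − 1 = 40 = 2^3 · 5.
Divisors of 40: 1, 2, 4, 5, 8, 10, 20, 40.
Evaluate successive powers at the divisors of 40:
22^1 ≡ 22 (mod 41)
22^2 ≡ 33 (mod 41)
22^4 ≡ 23 (mod 41)
22^5 ≡ 14 (mod 41)
22^8 ≡ 37 (mod 41)
22^10 ≡ 32 (mod 41)
22^20 ≡ 40 (mod 41)
22^40 ≡ 1 (mod 41) ✓
The order of 22 is 40, so the subgroup it generates has 40 elements.
Index = |(Z/41Z)^×| / |⟨22⟩| = 40 / 40 = 1.

1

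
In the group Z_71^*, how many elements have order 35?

φ(71) = 71 − 1 = 70 = 2 · 5 · 7.
In a cyclic group of order 70, there are φ(d) elements of order d for each divisor d of 70, and zero for non-divisors.
35 = 5 · 7 divides 70, and φ(35) = 24.

24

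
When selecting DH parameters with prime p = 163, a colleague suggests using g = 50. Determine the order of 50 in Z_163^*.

Since 50 ∈ (Z/163Z)^×, its order divides φ(163) = 163 − 1 = 162 = 2 · 3^4.
Divisors of 162: 1, 2, 3, 6, 9, 18, 27, 54, 81, 162.
Evaluate successive powers at the divisors of 162:
50^1 ≡ 50
50^2 ≡ 55
50^3 ≡ 142
50^6 ≡ 115
50^9 ≡ 30
50^18 ≡ 85
50^27 ≡ 105
50^54 ≡ 104
50^81 ≡ 162
50^162 ≡ 1
So ord_163(50) = 162.

162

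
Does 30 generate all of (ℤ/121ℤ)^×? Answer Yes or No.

φ(121) = φ(11^2) = 11·(11−1) = 110 = 2 · 5 · 11.
It suffices to check that the order of 30 is not a proper divisor of 110: compute 30^(110/q) for q ∈ {2, 5, 11}.
30^55 ≡ 120 (mod 121)  [q = 2: ≢ 1 ✓]
30^22 ≡ 9 (mod 121)  [q = 5: ≢ 1 ✓]
30^10 ≡ 12 (mod 121)  [q = 11: ≢ 1 ✓]
All checks pass, so 30 has order 110 and is a primitive root modulo 121.

Yes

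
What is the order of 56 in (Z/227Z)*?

ord(56) | φ(227) = 227 − 1 = 226 = 2 · 113.
Divisors of 226: 1, 2, 113, 226.
Evaluate successive powers at the divisors of 226:
56^1 ≡ 56 (mod 227)
56^2 ≡ 185 (mod 227)
56^113 ≡ 226 (mod 227)
56^226 ≡ 1 (mod 227) ✓
The smallest such exponent is 226, so the order of 56 is 226.

226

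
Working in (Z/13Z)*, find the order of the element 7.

12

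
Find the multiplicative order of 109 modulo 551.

ord(109) | φ(551) = φ(19·29) = (19−1)·(29−1) = 18·28 = 504 = 2^3 · 3^2 · 7.
Divisors of 504: 1, 2, 3, 4, 6, 7, 8, 9, 12, 14, 18, 21, 24, 28, 36, 42, 56, 63, 72, 84, 126, 168, 252, 504.
Compute 109^d (mod 551) for the divisors d until we hit 1:
109^1 ≡ 109
109^2 ≡ 310
109^3 ≡ 179
109^4 ≡ 226
109^6 ≡ 83
109^7 ≡ 231
109^8 ≡ 384
109^9 ≡ 531
109^12 ≡ 277
109^14 ≡ 465
109^18 ≡ 400
109^21 ≡ 521
109^24 ≡ 140
109^28 ≡ 233
109^36 ≡ 210
109^42 ≡ 349
109^56 ≡ 291
109^63 ≡ 550
109^72 ≡ 20
109^84 ≡ 30
109^126 ≡ 1
The smallest such exponent is 126, so the order of 109 is 126.

126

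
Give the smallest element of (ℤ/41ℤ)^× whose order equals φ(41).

6

φ(41) = 41 − 1 = 40 = 2^3 · 5.
g is a primitive root iff g^(40/q) ≢ 1 (mod 41) for each prime q ∈ {2, 5}.
g = 2: 2^20 ≡ 1 — hits 1, so not a primitive root.
g = 3: 3^20 ≡ 40; 3^8 ≡ 1 — hits 1, so not a primitive root.
g = 4: 4^20 ≡ 1 — hits 1, so not a primitive root.
g = 5: 5^20 ≡ 1 — hits 1, so not a primitive root.
g = 6: 6^20 ≡ 40; 6^8 ≡ 10 — none is 1, so 6 is a primitive root.
The smallest primitive root modulo 41 is 6.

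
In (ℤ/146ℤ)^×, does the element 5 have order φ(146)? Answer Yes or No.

Yes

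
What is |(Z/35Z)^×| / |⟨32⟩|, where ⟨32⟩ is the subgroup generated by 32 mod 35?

2

Since 32 ∈ (Z/35Z)^×, its order divides φ(35) = φ(5·7) = (5−1)·(7−1) = 4·6 = 24 = 2^3 · 3.
Divisors of 24: 1, 2, 3, 4, 6, 8, 12, 24.
Test each divisor d:
32^1 ≡ 32
32^2 ≡ 9
32^3 ≡ 8
32^4 ≡ 11
32^6 ≡ 29
32^8 ≡ 16
32^12 ≡ 1
Thus |⟨32⟩| = ord(32) = 12.
Index = |(Z/35Z)^×| / |⟨32⟩| = 24 / 12 = 2.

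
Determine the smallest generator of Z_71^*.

7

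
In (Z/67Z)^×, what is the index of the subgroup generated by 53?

3

The order of 53 must divide φ(67) = 67 − 1 = 66 = 2 · 3 · 11.
Divisors of 66: 1, 2, 3, 6, 11, 22, 33, 66.
Check 53^d mod 67 for each divisor in increasing order:
53^1 ≡ 53
53^2 ≡ 62
53^3 ≡ 3
53^6 ≡ 9
53^11 ≡ 66
53^22 ≡ 1
The order of 53 is 22, so the subgroup it generates has 22 elements.
Index = |(Z/67Z)^×| / |⟨53⟩| = 66 / 22 = 3.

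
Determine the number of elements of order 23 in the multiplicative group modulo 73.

0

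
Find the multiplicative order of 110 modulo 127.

The order of 110 must divide φ(127) = 127 − 1 = 126 = 2 · 3^2 · 7.
Divisors of 126: 1, 2, 3, 6, 7, 9, 14, 18, 21, 42, 63, 126.
Test each divisor d:
110^1 ≡ 110 (mod 127)
110^2 ≡ 35 (mod 127)
110^3 ≡ 40 (mod 127)
110^6 ≡ 76 (mod 127)
110^7 ≡ 105 (mod 127)
110^9 ≡ 119 (mod 127)
110^14 ≡ 103 (mod 127)
110^18 ≡ 64 (mod 127)
110^21 ≡ 20 (mod 127)
110^42 ≡ 19 (mod 127)
110^63 ≡ 126 (mod 127)
110^126 ≡ 1 (mod 127) ✓
The smallest such exponent is 126, so the order of 110 is 126.

126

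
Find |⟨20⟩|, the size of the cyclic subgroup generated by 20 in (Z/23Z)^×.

The order of 20 must divide φ(23) = 23 − 1 = 22 = 2 · 11.
Divisors of 22: 1, 2, 11, 22.
Test each divisor d:
20^1 ≡ 20 (mod 23)
20^2 ≡ 9 (mod 23)
20^11 ≡ 22 (mod 23)
20^22 ≡ 1 (mod 23) ✓
Therefore the multiplicative order of 20 modulo 23 is 22.

22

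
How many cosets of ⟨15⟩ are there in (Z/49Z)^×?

6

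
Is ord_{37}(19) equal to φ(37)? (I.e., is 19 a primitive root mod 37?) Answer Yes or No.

Yes

φ(37) = 37 − 1 = 36 = 2^2 · 3^2.
19 is a primitive root mod 37 iff 19^(φ(37)/q) ≢ 1 for every prime q | φ(37), i.e. q ∈ {2, 3}.
19^18 ≡ 36 (mod 37)  [q = 2: ≢ 1 ✓]
19^12 ≡ 10 (mod 37)  [q = 3: ≢ 1 ✓]
Every test exponent gives a nontrivial residue, hence 19 generates the full group.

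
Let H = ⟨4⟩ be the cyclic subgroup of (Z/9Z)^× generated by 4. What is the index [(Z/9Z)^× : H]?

2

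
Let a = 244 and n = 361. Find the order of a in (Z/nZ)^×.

171

Since 244 ∈ (Z/361Z)^×, its order divides φ(361) = φ(19^2) = 19·(19−1) = 342 = 2 · 3^2 · 19.
Divisors of 342: 1, 2, 3, 6, 9, 18, 19, 38, 57, 114, 171, 342.
Test each divisor d:
244^1 ≡ 244 (mod 361)
244^2 ≡ 332 (mod 361)
244^3 ≡ 144 (mod 361)
244^6 ≡ 159 (mod 361)
244^9 ≡ 153 (mod 361)
244^18 ≡ 305 (mod 361)
244^19 ≡ 54 (mod 361)
244^38 ≡ 28 (mod 361)
244^57 ≡ 68 (mod 361)
244^114 ≡ 292 (mod 361)
244^171 ≡ 1 (mod 361) ✓
Therefore the multiplicative order of 244 modulo 361 is 171.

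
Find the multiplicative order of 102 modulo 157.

156

The order of 102 must divide φ(157) = 157 − 1 = 156 = 2^2 · 3 · 13.
Divisors of 156: 1, 2, 3, 4, 6, 12, 13, 26, 39, 52, 78, 156.
Test each divisor d:
102^1 ≡ 102 (mod 157)
102^2 ≡ 42 (mod 157)
102^3 ≡ 45 (mod 157)
102^4 ≡ 37 (mod 157)
102^6 ≡ 141 (mod 157)
102^12 ≡ 99 (mod 157)
102^13 ≡ 50 (mod 157)
102^26 ≡ 145 (mod 157)
102^39 ≡ 28 (mod 157)
102^52 ≡ 144 (mod 157)
102^78 ≡ 156 (mod 157)
102^156 ≡ 1 (mod 157) ✓
The smallest such exponent is 156, so the order of 102 is 156.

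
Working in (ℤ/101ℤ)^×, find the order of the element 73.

100

Since 73 ∈ (Z/101Z)^×, its order divides φ(101) = 101 − 1 = 100 = 2^2 · 5^2.
Divisors of 100: 1, 2, 4, 5, 10, 20, 25, 50, 100.
Evaluate successive powers at the divisors of 100:
73^1 ≡ 73 (mod 101)
73^2 ≡ 77 (mod 101)
73^4 ≡ 71 (mod 101)
73^5 ≡ 32 (mod 101)
73^10 ≡ 14 (mod 101)
73^20 ≡ 95 (mod 101)
73^25 ≡ 10 (mod 101)
73^50 ≡ 100 (mod 101)
73^100 ≡ 1 (mod 101) ✓
Hence ord(73) = 100.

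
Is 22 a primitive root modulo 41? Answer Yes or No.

Yes

φ(41) = 41 − 1 = 40 = 2^3 · 5.
It suffices to check that the order of 22 is not a proper divisor of 40: compute 22^(40/q) for q ∈ {2, 5}.
22^20 ≡ 40 (mod 41)  [q = 2: ≢ 1 ✓]
22^8 ≡ 37 (mod 41)  [q = 5: ≢ 1 ✓]
None equal 1, so ord_41(22) = 40: 22 is a primitive root.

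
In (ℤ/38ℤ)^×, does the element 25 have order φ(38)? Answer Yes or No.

No

φ(38) = φ(2)·φ(19) = 1·18 = 18 = 2 · 3^2.
An element g generates (Z/38Z)^× iff g^(18/q) ≢ 1 (mod 38) for each prime q ∈ {2, 3}.
25^9 ≡ 1 (mod 38)  [q = 2: ≡ 1 ✗]
25^6 ≡ 11 (mod 38)  [q = 3: ≢ 1 ✓]
Since 25^9 ≡ 1, the order of 25 divides 9 < 18, so 25 is not a primitive root.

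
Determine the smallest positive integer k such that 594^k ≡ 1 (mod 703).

36

By Lagrange's theorem, ord_703(594) divides φ(703) = φ(19·37) = (19−1)·(37−1) = 18·36 = 648 = 2^3 · 3^4.
Divisors of 648: 1, 2, 3, 4, 6, 8, 9, 12, 18, 24, 27, 36, 54, 72, 81, 108, 162, 216, 324, 648.
Evaluate successive powers at the divisors of 648:
594^1 ≡ 594 (mod 703)
594^2 ≡ 633 (mod 703)
594^3 ≡ 600 (mod 703)
594^4 ≡ 682 (mod 703)
594^6 ≡ 64 (mod 703)
594^8 ≡ 441 (mod 703)
594^9 ≡ 438 (mod 703)
594^12 ≡ 581 (mod 703)
594^18 ≡ 628 (mod 703)
594^24 ≡ 121 (mod 703)
594^27 ≡ 191 (mod 703)
594^36 ≡ 1 (mod 703) ✓
Therefore the multiplicative order of 594 modulo 703 is 36.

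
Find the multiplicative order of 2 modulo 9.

6

The order of 2 must divide φ(9) = φ(3^2) = 3·(3−1) = 6 = 2 · 3.
Divisors of 6: 1, 2, 3, 6.
Check 2^d mod 9 for each divisor in increasing order:
2^1 ≡ 2
2^2 ≡ 4
2^3 ≡ 8
2^6 ≡ 1
So ord_9(2) = 6.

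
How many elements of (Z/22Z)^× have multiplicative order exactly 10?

4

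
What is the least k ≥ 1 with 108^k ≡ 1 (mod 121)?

55

The order of 108 must divide φ(121) = φ(11^2) = 11·(11−1) = 110 = 2 · 5 · 11.
Divisors of 110: 1, 2, 5, 10, 11, 22, 55, 110.
Check 108^d mod 121 for each divisor in increasing order:
108^1 ≡ 108 (mod 121)
108^2 ≡ 48 (mod 121)
108^5 ≡ 56 (mod 121)
108^10 ≡ 111 (mod 121)
108^11 ≡ 9 (mod 121)
108^22 ≡ 81 (mod 121)
108^55 ≡ 1 (mod 121) ✓
Hence ord(108) = 55.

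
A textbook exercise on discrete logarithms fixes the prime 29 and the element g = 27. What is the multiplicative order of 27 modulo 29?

28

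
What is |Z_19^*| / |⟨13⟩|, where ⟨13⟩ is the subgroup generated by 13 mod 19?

1

ord(13) | φ(19) = 19 − 1 = 18 = 2 · 3^2.
Divisors of 18: 1, 2, 3, 6, 9, 18.
Test each divisor d:
13^1 ≡ 13
13^2 ≡ 17
13^3 ≡ 12
13^6 ≡ 11
13^9 ≡ 18
13^18 ≡ 1
So ord_19(13) = 18, hence |⟨13⟩| = 18.
The index is φ(19) / ord(13) = 18 / 18 = 1.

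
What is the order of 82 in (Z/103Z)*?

ord(82) | φ(103) = 103 − 1 = 102 = 2 · 3 · 17.
Divisors of 102: 1, 2, 3, 6, 17, 34, 51, 102.
Compute 82^d (mod 103) for the divisors d until we hit 1:
82^1 ≡ 82 (mod 103)
82^2 ≡ 29 (mod 103)
82^3 ≡ 9 (mod 103)
82^6 ≡ 81 (mod 103)
82^17 ≡ 46 (mod 103)
82^34 ≡ 56 (mod 103)
82^51 ≡ 1 (mod 103) ✓
Hence ord(82) = 51.

51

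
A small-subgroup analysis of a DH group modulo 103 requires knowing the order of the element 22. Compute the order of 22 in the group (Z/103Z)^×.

ord(22) | φ(103) = 103 − 1 = 102 = 2 · 3 · 17.
Divisors of 102: 1, 2, 3, 6, 17, 34, 51, 102.
Test each divisor d:
22^1 ≡ 22 (mod 103)
22^2 ≡ 72 (mod 103)
22^3 ≡ 39 (mod 103)
22^6 ≡ 79 (mod 103)
22^17 ≡ 102 (mod 103)
22^34 ≡ 1 (mod 103) ✓
The smallest such exponent is 34, so the order of 22 is 34.

34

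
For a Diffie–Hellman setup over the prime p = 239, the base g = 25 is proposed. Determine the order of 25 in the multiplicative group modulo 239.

119

The order of 25 must divide φ(239) = 239 − 1 = 238 = 2 · 7 · 17.
Divisors of 238: 1, 2, 7, 14, 17, 34, 119, 238.
Compute 25^d (mod 239) for the divisors d until we hit 1:
25^1 ≡ 25
25^2 ≡ 147
25^7 ≡ 67
25^14 ≡ 187
25^17 ≡ 100
25^34 ≡ 201
25^119 ≡ 1
Therefore the multiplicative order of 25 modulo 239 is 119.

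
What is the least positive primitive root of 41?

6

φ(41) = 41 − 1 = 40 = 2^3 · 5.
g is a primitive root iff g^(40/q) ≢ 1 (mod 41) for each prime q ∈ {2, 5}.
g = 2: 2^20 ≡ 1 — hits 1, so not a primitive root.
g = 3: 3^20 ≡ 40; 3^8 ≡ 1 — hits 1, so not a primitive root.
g = 4: 4^20 ≡ 1 — hits 1, so not a primitive root.
g = 5: 5^20 ≡ 1 — hits 1, so not a primitive root.
g = 6: 6^20 ≡ 40; 6^8 ≡ 10 — none is 1, so 6 is a primitive root.
So 6 is the smallest generator of (Z/41Z)^×.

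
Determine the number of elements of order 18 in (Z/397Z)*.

φ(397) = 397 − 1 = 396 = 2^2 · 3^2 · 11.
In a cyclic group of order 396, there are φ(d) elements of order d for each divisor d of 396, and zero for non-divisors.
18 = 2 · 3^2 divides 396, and φ(18) = 6.

6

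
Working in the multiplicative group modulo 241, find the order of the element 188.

120

Since 188 ∈ (Z/241Z)^×, its order divides φ(241) = 241 − 1 = 240 = 2^4 · 3 · 5.
Divisors of 240: 1, 2, 3, 4, 5, 6, 8, 10, 12, 15, 16, 20, 24, 30, 40, 48, 60, 80, 120, 240.
Test each divisor d:
188^1 ≡ 188 (mod 241)
188^2 ≡ 158 (mod 241)
188^3 ≡ 61 (mod 241)
188^4 ≡ 141 (mod 241)
188^5 ≡ 239 (mod 241)
188^6 ≡ 106 (mod 241)
188^8 ≡ 119 (mod 241)
188^10 ≡ 4 (mod 241)
188^12 ≡ 150 (mod 241)
188^15 ≡ 233 (mod 241)
188^16 ≡ 183 (mod 241)
188^20 ≡ 16 (mod 241)
188^24 ≡ 87 (mod 241)
188^30 ≡ 64 (mod 241)
188^40 ≡ 15 (mod 241)
188^48 ≡ 98 (mod 241)
188^60 ≡ 240 (mod 241)
188^80 ≡ 225 (mod 241)
188^120 ≡ 1 (mod 241) ✓
Therefore the multiplicative order of 188 modulo 241 is 120.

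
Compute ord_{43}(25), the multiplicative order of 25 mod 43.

21

ord(25) | φ(43) = 43 − 1 = 42 = 2 · 3 · 7.
Divisors of 42: 1, 2, 3, 6, 7, 14, 21, 42.
Test each divisor d:
25^1 ≡ 25 (mod 43)
25^2 ≡ 23 (mod 43)
25^3 ≡ 16 (mod 43)
25^6 ≡ 41 (mod 43)
25^7 ≡ 36 (mod 43)
25^14 ≡ 6 (mod 43)
25^21 ≡ 1 (mod 43) ✓
The smallest such exponent is 21, so the order of 25 is 21.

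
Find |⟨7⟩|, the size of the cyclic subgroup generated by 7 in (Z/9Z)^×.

3

The order of 7 must divide φ(9) = φ(3^2) = 3·(3−1) = 6 = 2 · 3.
Divisors of 6: 1, 2, 3, 6.
Evaluate successive powers at the divisors of 6:
7^1 ≡ 7
7^2 ≡ 4
7^3 ≡ 1
Therefore the multiplicative order of 7 modulo 9 is 3.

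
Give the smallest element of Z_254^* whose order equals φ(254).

3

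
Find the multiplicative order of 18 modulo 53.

52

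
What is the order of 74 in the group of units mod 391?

The order of 74 must divide φ(391) = φ(17·23) = (17−1)·(23−1) = 16·22 = 352 = 2^5 · 11.
Divisors of 352: 1, 2, 4, 8, 11, 16, 22, 32, 44, 88, 176, 352.
Evaluate successive powers at the divisors of 352:
74^1 ≡ 74 (mod 391)
74^2 ≡ 2 (mod 391)
74^4 ≡ 4 (mod 391)
74^8 ≡ 16 (mod 391)
74^11 ≡ 22 (mod 391)
74^16 ≡ 256 (mod 391)
74^22 ≡ 93 (mod 391)
74^32 ≡ 239 (mod 391)
74^44 ≡ 47 (mod 391)
74^88 ≡ 254 (mod 391)
74^176 ≡ 1 (mod 391) ✓
Hence ord(74) = 176.

176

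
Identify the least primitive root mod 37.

φ(37) = 37 − 1 = 36 = 2^2 · 3^2.
Test candidates g = 2, 3, … against the prime factors q ∈ {2, 3} of φ(37): g is a generator iff g^(36/q) ≢ 1 for every such q.
g = 2: 2^18 ≡ 36; 2^12 ≡ 26 — none is 1, so 2 is a primitive root.
So 2 is the smallest generator of (Z/37Z)^×.

2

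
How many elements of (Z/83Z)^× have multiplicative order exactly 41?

φ(83) = 83 − 1 = 82 = 2 · 41.
In a cyclic group of order 82, there are φ(d) elements of order d for each divisor d of 82, and zero for non-divisors.
41 | 82, and φ(41) = 41 − 1 = 40.

40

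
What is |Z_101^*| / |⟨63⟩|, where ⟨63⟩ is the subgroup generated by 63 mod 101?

1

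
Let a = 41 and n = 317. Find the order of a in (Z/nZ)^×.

The order of 41 must divide φ(317) = 317 − 1 = 316 = 2^2 · 79.
Divisors of 316: 1, 2, 4, 79, 158, 316.
Check 41^d mod 317 for each divisor in increasing order:
41^1 ≡ 41
41^2 ≡ 96
41^4 ≡ 23
41^79 ≡ 203
41^158 ≡ 316
41^316 ≡ 1
The smallest such exponent is 316, so the order of 41 is 316.

316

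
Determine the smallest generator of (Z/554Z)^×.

5

φ(554) = φ(2)·φ(277) = 1·276 = 276 = 2^2 · 3 · 23.
g is a primitive root iff g^(276/q) ≢ 1 (mod 554) for each prime q ∈ {2, 3, 23}.
g = 2: gcd(2, 554) = 2 > 1, not a unit — skip.
g = 3: 3^138 ≡ 1 — hits 1, so not a primitive root.
g = 4: gcd(4, 554) = 2 > 1, not a unit — skip.
g = 5: 5^138 ≡ 553; 5^92 ≡ 393; 5^12 ≡ 27 — none is 1, so 5 is a primitive root.
The smallest primitive root modulo 554 is 5.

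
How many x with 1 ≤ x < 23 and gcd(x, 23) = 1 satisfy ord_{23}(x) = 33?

0

φ(23) = 23 − 1 = 22 = 2 · 11.
Since (Z/23Z)^× is cyclic of order 22, the number of elements of order d is φ(d) when d | 22 and 0 otherwise.
Since 33 ∤ 22, the count is 0.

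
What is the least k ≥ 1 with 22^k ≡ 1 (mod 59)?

ord(22) | φ(59) = 59 − 1 = 58 = 2 · 29.
Divisors of 58: 1, 2, 29, 58.
Compute 22^d (mod 59) for the divisors d until we hit 1:
22^1 ≡ 22 (mod 59)
22^2 ≡ 12 (mod 59)
22^29 ≡ 1 (mod 59) ✓
So ord_59(22) = 29.

29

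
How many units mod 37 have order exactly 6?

2

φ(37) = 37 − 1 = 36 = 2^2 · 3^2.
In a cyclic group of order 36, there are φ(d) elements of order d for each divisor d of 36, and zero for non-divisors.
6 = 2 · 3 divides 36, and φ(6) = 2.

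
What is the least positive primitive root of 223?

3

φ(223) = 223 − 1 = 222 = 2 · 3 · 37.
Test candidates g = 2, 3, … against the prime factors q ∈ {2, 3, 37} of φ(223): g is a generator iff g^(222/q) ≢ 1 for every such q.
g = 2: 2^111 ≡ 1 — hits 1, so not a primitive root.
g = 3: 3^111 ≡ 222; 3^74 ≡ 183; 3^6 ≡ 60 — none is 1, so 3 is a primitive root.
The smallest primitive root modulo 223 is 3.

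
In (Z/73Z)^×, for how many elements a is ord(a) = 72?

φ(73) = 73 − 1 = 72 = 2^3 · 3^2.
(Z/73Z)^× is cyclic (|G| = 72); a cyclic group of order m has exactly φ(d) elements of each order d | m, and none otherwise.
72 = 2^3 · 3^2 divides 72, and φ(72) = 24.

24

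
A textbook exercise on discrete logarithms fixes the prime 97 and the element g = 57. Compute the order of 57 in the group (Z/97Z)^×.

96

The order of 57 must divide φ(97) = 97 − 1 = 96 = 2^5 · 3.
Divisors of 96: 1, 2, 3, 4, 6, 8, 12, 16, 24, 32, 48, 96.
Test each divisor d:
57^1 ≡ 57
57^2 ≡ 48
57^3 ≡ 20
57^4 ≡ 73
57^6 ≡ 12
57^8 ≡ 91
57^12 ≡ 47
57^16 ≡ 36
57^24 ≡ 75
57^32 ≡ 35
57^48 ≡ 96
57^96 ≡ 1
So ord_97(57) = 96.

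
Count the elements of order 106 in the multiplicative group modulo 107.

52

φ(107) = 107 − 1 = 106 = 2 · 53.
In a cyclic group of order 106, there are φ(d) elements of order d for each divisor d of 106, and zero for non-divisors.
106 = 2 · 53 divides 106, and φ(106) = 52.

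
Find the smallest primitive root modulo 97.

5

φ(97) = 97 − 1 = 96 = 2^5 · 3.
g is a primitive root iff g^(96/q) ≢ 1 (mod 97) for each prime q ∈ {2, 3}.
g = 2: 2^48 ≡ 1 — hits 1, so not a primitive root.
g = 3: 3^48 ≡ 1 — hits 1, so not a primitive root.
g = 4: 4^48 ≡ 1 — hits 1, so not a primitive root.
g = 5: 5^48 ≡ 96; 5^32 ≡ 35 — none is 1, so 5 is a primitive root.
So 5 is the smallest generator of (Z/97Z)^×.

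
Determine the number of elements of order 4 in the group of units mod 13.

2

φ(13) = 13 − 1 = 12 = 2^2 · 3.
In a cyclic group of order 12, there are φ(d) elements of order d for each divisor d of 12, and zero for non-divisors.
4 = 2^2 divides 12, and φ(4) = 2.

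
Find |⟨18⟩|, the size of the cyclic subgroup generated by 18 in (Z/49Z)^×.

3

The order of 18 must divide φ(49) = φ(7^2) = 7·(7−1) = 42 = 2 · 3 · 7.
Divisors of 42: 1, 2, 3, 6, 7, 14, 21, 42.
Check 18^d mod 49 for each divisor in increasing order:
18^1 ≡ 18 (mod 49)
18^2 ≡ 30 (mod 49)
18^3 ≡ 1 (mod 49) ✓
Therefore the multiplicative order of 18 modulo 49 is 3.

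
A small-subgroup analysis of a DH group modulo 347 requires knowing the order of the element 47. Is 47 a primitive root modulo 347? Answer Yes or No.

Yes

φ(347) = 347 − 1 = 346 = 2 · 173.
It suffices to check that the order of 47 is not a proper divisor of 346: compute 47^(346/q) for q ∈ {2, 173}.
47^173 ≡ 346 (mod 347)  [q = 2: ≢ 1 ✓]
47^2 ≡ 127 (mod 347)  [q = 173: ≢ 1 ✓]
All checks pass, so 47 has order 346 and is a primitive root modulo 347.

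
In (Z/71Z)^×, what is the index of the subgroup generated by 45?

The order of 45 must divide φ(71) = 71 − 1 = 70 = 2 · 5 · 7.
Divisors of 70: 1, 2, 5, 7, 10, 14, 35, 70.
Test each divisor d:
45^1 ≡ 45 (mod 71)
45^2 ≡ 37 (mod 71)
45^5 ≡ 48 (mod 71)
45^7 ≡ 1 (mod 71) ✓
Thus |⟨45⟩| = ord(45) = 7.
The index is φ(71) / ord(45) = 70 / 7 = 10.

10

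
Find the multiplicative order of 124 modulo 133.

18

ord(124) | φ(133) = φ(7·19) = (7−1)·(19−1) = 6·18 = 108 = 2^2 · 3^3.
Divisors of 108: 1, 2, 3, 4, 6, 9, 12, 18, 27, 36, 54, 108.
Check 124^d mod 133 for each divisor in increasing order:
124^1 ≡ 124 (mod 133)
124^2 ≡ 81 (mod 133)
124^3 ≡ 69 (mod 133)
124^4 ≡ 44 (mod 133)
124^6 ≡ 106 (mod 133)
124^9 ≡ 132 (mod 133)
124^12 ≡ 64 (mod 133)
124^18 ≡ 1 (mod 133) ✓
Therefore the multiplicative order of 124 modulo 133 is 18.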